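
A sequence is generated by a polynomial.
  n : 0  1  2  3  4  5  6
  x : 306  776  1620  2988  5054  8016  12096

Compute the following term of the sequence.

17540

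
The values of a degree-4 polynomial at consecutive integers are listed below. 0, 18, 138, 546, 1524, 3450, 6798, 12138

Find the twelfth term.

Δ: 18, 120, 408, 978, 1926, 3348, 5340
Δ²: 102, 288, 570, 948, 1422, 1992
Δ³: 186, 282, 378, 474, 570
Δ⁴: 96, 96, 96, 96
Constant fourth difference = 96, so extend:
570 + 96 = 666;  1992 + 666 = 2658;  5340 + 2658 = 7998;  12138 + 7998 = 20136
666 + 96 = 762;  2658 + 762 = 3420;  7998 + 3420 = 11418;  20136 + 11418 = 31554
762 + 96 = 858;  3420 + 858 = 4278;  11418 + 4278 = 15696;  31554 + 15696 = 47250
858 + 96 = 954;  4278 + 954 = 5232;  15696 + 5232 = 20928;  47250 + 20928 = 68178

68178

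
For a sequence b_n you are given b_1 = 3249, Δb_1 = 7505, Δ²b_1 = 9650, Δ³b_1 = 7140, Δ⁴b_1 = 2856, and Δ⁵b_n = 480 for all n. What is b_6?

Build the table forward from the leading diagonal:
D5: 480  480  480  480  480  480
D4: 2856  3336  3816  4296  4776  5256
D3: 7140  9996  13332  17148  21444  26220
D2: 9650  16790  26786  40118  57266  78710
D1: 7505  17155  33945  60731  100849  158115
b: 3249  10754  27909  61854  122585  223434

223434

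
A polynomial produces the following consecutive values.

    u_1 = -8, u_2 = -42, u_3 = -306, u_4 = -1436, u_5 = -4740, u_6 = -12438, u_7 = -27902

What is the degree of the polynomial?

5

D1: -34, -264, -1130, -3304, -7698, -15464
D2: -230, -866, -2174, -4394, -7766
D3: -636, -1308, -2220, -3372
D4: -672, -912, -1152
D5: -240, -240
The fifth differences are constant, so the polynomial has degree 5.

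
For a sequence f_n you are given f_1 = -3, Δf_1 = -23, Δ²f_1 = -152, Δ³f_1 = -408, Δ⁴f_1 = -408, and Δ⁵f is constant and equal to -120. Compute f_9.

-62571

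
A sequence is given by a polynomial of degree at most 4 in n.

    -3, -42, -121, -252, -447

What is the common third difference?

-12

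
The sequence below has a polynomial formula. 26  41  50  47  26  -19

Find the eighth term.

15, 9, -3, -21, -45
-6, -12, -18, -24
-6, -6, -6
Third differences constant at -6.
-24 − 6 = -30;  -45 − 30 = -75;  -19 − 75 = -94
-30 − 6 = -36;  -75 − 36 = -111;  -94 − 111 = -205

-205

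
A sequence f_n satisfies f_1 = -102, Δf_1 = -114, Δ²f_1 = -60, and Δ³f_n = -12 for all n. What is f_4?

Build the table forward from the leading diagonal:
D3: -12, -12, -12, -12
D2: -60, -72, -84, -96
D1: -114, -174, -246, -330
f: -102, -216, -390, -636

-636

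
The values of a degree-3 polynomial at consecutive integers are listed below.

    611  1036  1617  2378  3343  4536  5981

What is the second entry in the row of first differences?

D1: 425, 581, 761, 965, 1193, 1445
D2: 156, 180, 204, 228, 252
D3: 24, 24, 24, 24

581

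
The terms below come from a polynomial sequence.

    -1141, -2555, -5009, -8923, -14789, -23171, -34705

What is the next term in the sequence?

-50099

-1414  -2454  -3914  -5866  -8382  -11534
-1040  -1460  -1952  -2516  -3152
-420  -492  -564  -636
-72  -72  -72
The fourth differences are constant (-72).
-636 − 72 = -708;  -3152 − 708 = -3860;  -11534 − 3860 = -15394;  -34705 − 15394 = -50099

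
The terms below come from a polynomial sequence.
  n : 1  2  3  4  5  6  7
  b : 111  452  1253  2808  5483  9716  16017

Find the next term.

First differences: 341, 801, 1555, 2675, 4233, 6301
Second differences: 460, 754, 1120, 1558, 2068
Third differences: 294, 366, 438, 510
Fourth differences: 72, 72, 72
Constant fourth difference = 72, so extend:
510 + 72 = 582;  2068 + 582 = 2650;  6301 + 2650 = 8951;  16017 + 8951 = 24968

24968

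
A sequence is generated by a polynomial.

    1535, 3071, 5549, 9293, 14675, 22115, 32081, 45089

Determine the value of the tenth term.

First differences: 1536  2478  3744  5382  7440  9966  13008
Second differences: 942  1266  1638  2058  2526  3042
Third differences: 324  372  420  468  516
Fourth differences: 48  48  48  48
Fourth differences constant at 48.
516 + 48 = 564;  3042 + 564 = 3606;  13008 + 3606 = 16614;  45089 + 16614 = 61703
564 + 48 = 612;  3606 + 612 = 4218;  16614 + 4218 = 20832;  61703 + 20832 = 82535

82535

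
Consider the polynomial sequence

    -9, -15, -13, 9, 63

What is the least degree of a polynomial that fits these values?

Δ: -6, 2, 22, 54
Δ²: 8, 20, 32
Δ³: 12, 12
The third differences are constant, so the polynomial has degree 3.

3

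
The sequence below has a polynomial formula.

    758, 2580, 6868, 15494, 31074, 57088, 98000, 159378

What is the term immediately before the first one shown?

D1: 1822, 4288, 8626, 15580, 26014, 40912, 61378
D2: 2466, 4338, 6954, 10434, 14898, 20466
D3: 1872, 2616, 3480, 4464, 5568
D4: 744, 864, 984, 1104
D5: 120, 120, 120
The fifth differences are constant at 120.
Work back: 744 − 120 = 624;  1872 − 624 = 1248;  2466 − 1248 = 1218;  1822 − 1218 = 604;  758 − 604 = 154

154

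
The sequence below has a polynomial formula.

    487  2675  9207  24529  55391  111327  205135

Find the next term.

2188  6532  15322  30862  55936  93808
4344  8790  15540  25074  37872
4446  6750  9534  12798
2304  2784  3264
480  480
Constant fifth difference = 480, so extend:
3264 + 480 = 3744;  12798 + 3744 = 16542;  37872 + 16542 = 54414;  93808 + 54414 = 148222;  205135 + 148222 = 353357

353357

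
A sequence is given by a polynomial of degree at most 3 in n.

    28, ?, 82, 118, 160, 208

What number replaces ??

Using the last 4 terms:
36, 42, 48
6, 6
Constant second difference = 6.
Extend backward: 36 − 6 = 30;  82 − 30 = 52

52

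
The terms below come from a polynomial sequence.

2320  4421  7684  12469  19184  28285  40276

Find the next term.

55709

2101, 3263, 4785, 6715, 9101, 11991
1162, 1522, 1930, 2386, 2890
360, 408, 456, 504
48, 48, 48
The fourth differences are constant (48).
504 + 48 = 552;  2890 + 552 = 3442;  11991 + 3442 = 15433;  40276 + 15433 = 55709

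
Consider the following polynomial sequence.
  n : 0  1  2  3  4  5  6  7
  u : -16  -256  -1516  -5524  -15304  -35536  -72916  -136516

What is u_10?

-618556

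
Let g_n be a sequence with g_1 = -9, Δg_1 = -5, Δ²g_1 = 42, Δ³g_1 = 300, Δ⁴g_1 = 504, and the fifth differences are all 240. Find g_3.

23

Build the table forward from the leading diagonal:
Fifth differences: 240  240  240
Fourth differences: 504  744  984
Third differences: 300  804  1548
Second differences: 42  342  1146
First differences: -5  37  379
g: -9  -14  23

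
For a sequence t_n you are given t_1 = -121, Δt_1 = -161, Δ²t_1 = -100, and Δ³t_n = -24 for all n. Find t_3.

-543

Build the table forward from the leading diagonal:
D3: -24  -24  -24
D2: -100  -124  -148
D1: -161  -261  -385
t: -121  -282  -543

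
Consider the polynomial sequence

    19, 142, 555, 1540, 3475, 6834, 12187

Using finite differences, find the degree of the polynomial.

D1: 123, 413, 985, 1935, 3359, 5353
D2: 290, 572, 950, 1424, 1994
D3: 282, 378, 474, 570
D4: 96, 96, 96
The fourth differences are constant, so the polynomial has degree 4.

4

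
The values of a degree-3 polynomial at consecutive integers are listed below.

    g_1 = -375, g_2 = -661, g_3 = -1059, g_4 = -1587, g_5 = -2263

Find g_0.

-183

Δ: -286, -398, -528, -676
Δ²: -112, -130, -148
Δ³: -18, -18
The third differences are constant at -18.
Work back: -112 + 18 = -94;  -286 + 94 = -192;  -375 + 192 = -183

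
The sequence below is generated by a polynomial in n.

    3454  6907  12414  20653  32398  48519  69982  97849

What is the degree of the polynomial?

Δ: 3453, 5507, 8239, 11745, 16121, 21463, 27867
Δ²: 2054, 2732, 3506, 4376, 5342, 6404
Δ³: 678, 774, 870, 966, 1062
Δ⁴: 96, 96, 96, 96
The fourth differences are constant, so the polynomial has degree 4.

4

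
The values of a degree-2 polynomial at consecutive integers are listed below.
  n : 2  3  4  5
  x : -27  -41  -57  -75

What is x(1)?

-15

Δ: -14  -16  -18
Δ²: -2  -2
The second differences are constant at -2.
Work back: -14 + 2 = -12;  -27 + 12 = -15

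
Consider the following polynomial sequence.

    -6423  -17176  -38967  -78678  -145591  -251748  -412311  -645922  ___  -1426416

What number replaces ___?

-975063

Using the first 8 terms:
D1: -10753, -21791, -39711, -66913, -106157, -160563, -233611
D2: -11038, -17920, -27202, -39244, -54406, -73048
D3: -6882, -9282, -12042, -15162, -18642
D4: -2400, -2760, -3120, -3480
D5: -360, -360, -360
Constant fifth difference = -360.
Extend forward: -3480 − 360 = -3840;  -18642 − 3840 = -22482;  -73048 − 22482 = -95530;  -233611 − 95530 = -329141;  -645922 − 329141 = -975063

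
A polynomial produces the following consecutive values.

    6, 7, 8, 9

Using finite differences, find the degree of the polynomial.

1

First differences: 1, 1, 1
The first differences are constant, so the polynomial has degree 1.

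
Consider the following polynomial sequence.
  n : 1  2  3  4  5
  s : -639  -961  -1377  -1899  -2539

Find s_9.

-6519

First differences: -322, -416, -522, -640
Second differences: -94, -106, -118
Third differences: -12, -12
Constant third difference = -12, so extend:
-118 − 12 = -130;  -640 − 130 = -770;  -2539 − 770 = -3309
-130 − 12 = -142;  -770 − 142 = -912;  -3309 − 912 = -4221
-142 − 12 = -154;  -912 − 154 = -1066;  -4221 − 1066 = -5287
-154 − 12 = -166;  -1066 − 166 = -1232;  -5287 − 1232 = -6519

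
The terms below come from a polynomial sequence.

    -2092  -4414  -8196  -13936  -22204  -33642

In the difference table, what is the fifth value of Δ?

-11438

D1: -2322, -3782, -5740, -8268, -11438
D2: -1460, -1958, -2528, -3170
D3: -498, -570, -642
D4: -72, -72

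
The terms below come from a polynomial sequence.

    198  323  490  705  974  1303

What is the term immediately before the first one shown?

109

D1: 125  167  215  269  329
D2: 42  48  54  60
D3: 6  6  6
The third differences are constant at 6.
Work back: 42 − 6 = 36;  125 − 36 = 89;  198 − 89 = 109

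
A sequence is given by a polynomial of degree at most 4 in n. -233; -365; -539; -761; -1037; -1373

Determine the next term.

-1775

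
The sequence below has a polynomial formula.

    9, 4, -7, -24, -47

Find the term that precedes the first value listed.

D1: -5, -11, -17, -23
D2: -6, -6, -6
The second differences are constant at -6.
Work back: -5 + 6 = 1;  9 − 1 = 8

8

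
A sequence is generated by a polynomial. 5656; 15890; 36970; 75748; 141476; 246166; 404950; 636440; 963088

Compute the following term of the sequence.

1411546

First differences: 10234, 21080, 38778, 65728, 104690, 158784, 231490, 326648
Second differences: 10846, 17698, 26950, 38962, 54094, 72706, 95158
Third differences: 6852, 9252, 12012, 15132, 18612, 22452
Fourth differences: 2400, 2760, 3120, 3480, 3840
Fifth differences: 360, 360, 360, 360
Constant fifth difference = 360, so extend:
3840 + 360 = 4200;  22452 + 4200 = 26652;  95158 + 26652 = 121810;  326648 + 121810 = 448458;  963088 + 448458 = 1411546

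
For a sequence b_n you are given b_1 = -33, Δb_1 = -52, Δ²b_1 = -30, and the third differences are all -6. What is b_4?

Build the table forward from the leading diagonal:
Third differences: -6, -6, -6, -6
Second differences: -30, -36, -42, -48
First differences: -52, -82, -118, -160
b: -33, -85, -167, -285

-285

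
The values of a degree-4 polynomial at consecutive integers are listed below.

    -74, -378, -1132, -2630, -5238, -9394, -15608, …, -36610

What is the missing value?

-24462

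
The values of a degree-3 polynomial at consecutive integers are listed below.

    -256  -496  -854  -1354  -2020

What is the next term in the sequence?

-2876

First differences: -240, -358, -500, -666
Second differences: -118, -142, -166
Third differences: -24, -24
Third differences constant at -24.
-166 − 24 = -190;  -666 − 190 = -856;  -2020 − 856 = -2876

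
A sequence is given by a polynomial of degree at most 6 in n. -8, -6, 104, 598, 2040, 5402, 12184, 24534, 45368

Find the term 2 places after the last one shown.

128712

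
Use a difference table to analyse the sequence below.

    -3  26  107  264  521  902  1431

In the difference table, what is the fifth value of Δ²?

148

D1: 29, 81, 157, 257, 381, 529
D2: 52, 76, 100, 124, 148
D3: 24, 24, 24, 24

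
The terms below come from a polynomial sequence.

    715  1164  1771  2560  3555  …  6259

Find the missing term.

Using the first 5 terms:
449, 607, 789, 995
158, 182, 206
24, 24
Constant third difference = 24.
Extend forward: 206 + 24 = 230;  995 + 230 = 1225;  3555 + 1225 = 4780

4780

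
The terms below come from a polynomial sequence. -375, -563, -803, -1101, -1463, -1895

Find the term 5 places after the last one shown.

-5315

-188  -240  -298  -362  -432
-52  -58  -64  -70
-6  -6  -6
Third differences constant at -6.
-70 − 6 = -76;  -432 − 76 = -508;  -1895 − 508 = -2403
-76 − 6 = -82;  -508 − 82 = -590;  -2403 − 590 = -2993
-82 − 6 = -88;  -590 − 88 = -678;  -2993 − 678 = -3671
-88 − 6 = -94;  -678 − 94 = -772;  -3671 − 772 = -4443
-94 − 6 = -100;  -772 − 100 = -872;  -4443 − 872 = -5315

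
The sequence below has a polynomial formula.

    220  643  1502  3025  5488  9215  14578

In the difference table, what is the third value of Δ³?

Δ: 423, 859, 1523, 2463, 3727, 5363
Δ²: 436, 664, 940, 1264, 1636
Δ³: 228, 276, 324, 372
Δ⁴: 48, 48, 48

324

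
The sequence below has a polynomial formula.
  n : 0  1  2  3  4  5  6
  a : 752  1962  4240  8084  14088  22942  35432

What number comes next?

Δ: 1210, 2278, 3844, 6004, 8854, 12490
Δ²: 1068, 1566, 2160, 2850, 3636
Δ³: 498, 594, 690, 786
Δ⁴: 96, 96, 96
The fourth differences are constant (96).
786 + 96 = 882;  3636 + 882 = 4518;  12490 + 4518 = 17008;  35432 + 17008 = 52440

52440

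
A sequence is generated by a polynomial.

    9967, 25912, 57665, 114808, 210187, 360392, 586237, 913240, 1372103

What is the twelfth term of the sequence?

First differences: 15945 , 31753 , 57143 , 95379 , 150205 , 225845 , 327003 , 458863
Second differences: 15808 , 25390 , 38236 , 54826 , 75640 , 101158 , 131860
Third differences: 9582 , 12846 , 16590 , 20814 , 25518 , 30702
Fourth differences: 3264 , 3744 , 4224 , 4704 , 5184
Fifth differences: 480 , 480 , 480 , 480
Fifth differences constant at 480.
5184 + 480 = 5664;  30702 + 5664 = 36366;  131860 + 36366 = 168226;  458863 + 168226 = 627089;  1372103 + 627089 = 1999192
5664 + 480 = 6144;  36366 + 6144 = 42510;  168226 + 42510 = 210736;  627089 + 210736 = 837825;  1999192 + 837825 = 2837017
6144 + 480 = 6624;  42510 + 6624 = 49134;  210736 + 49134 = 259870;  837825 + 259870 = 1097695;  2837017 + 1097695 = 3934712

3934712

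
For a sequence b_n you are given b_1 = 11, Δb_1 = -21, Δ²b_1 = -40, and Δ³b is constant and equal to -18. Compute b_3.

Build the table forward from the leading diagonal:
Δ³: -18, -18, -18
Δ²: -40, -58, -76
Δ: -21, -61, -119
b: 11, -10, -71

-71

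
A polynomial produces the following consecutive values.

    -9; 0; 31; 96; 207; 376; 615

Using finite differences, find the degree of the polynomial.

9, 31, 65, 111, 169, 239
22, 34, 46, 58, 70
12, 12, 12, 12
The third differences are constant, so the polynomial has degree 3.

3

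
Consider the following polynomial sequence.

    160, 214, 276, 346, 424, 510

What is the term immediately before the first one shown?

114

First differences: 54, 62, 70, 78, 86
Second differences: 8, 8, 8, 8
The second differences are constant at 8.
Work back: 54 − 8 = 46;  160 − 46 = 114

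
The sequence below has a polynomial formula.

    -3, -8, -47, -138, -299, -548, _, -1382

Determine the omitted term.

Using the first 6 terms:
First differences: -5  -39  -91  -161  -249
Second differences: -34  -52  -70  -88
Third differences: -18  -18  -18
Constant third difference = -18.
Extend forward: -88 − 18 = -106;  -249 − 106 = -355;  -548 − 355 = -903

-903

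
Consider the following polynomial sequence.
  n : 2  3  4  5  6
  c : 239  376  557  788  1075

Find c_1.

140

Δ: 137  181  231  287
Δ²: 44  50  56
Δ³: 6  6
The third differences are constant at 6.
Work back: 44 − 6 = 38;  137 − 38 = 99;  239 − 99 = 140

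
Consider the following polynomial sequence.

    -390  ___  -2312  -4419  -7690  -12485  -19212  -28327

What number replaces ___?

-1057

Using the last 6 terms:
D1: -2107, -3271, -4795, -6727, -9115
D2: -1164, -1524, -1932, -2388
D3: -360, -408, -456
D4: -48, -48
Constant fourth difference = -48.
Extend backward: -360 + 48 = -312;  -1164 + 312 = -852;  -2107 + 852 = -1255;  -2312 + 1255 = -1057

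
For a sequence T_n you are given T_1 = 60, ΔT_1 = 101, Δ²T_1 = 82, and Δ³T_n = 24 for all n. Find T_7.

2376

Build the table forward from the leading diagonal:
D3: 24, 24, 24, 24, 24, 24, 24
D2: 82, 106, 130, 154, 178, 202, 226
D1: 101, 183, 289, 419, 573, 751, 953
T: 60, 161, 344, 633, 1052, 1625, 2376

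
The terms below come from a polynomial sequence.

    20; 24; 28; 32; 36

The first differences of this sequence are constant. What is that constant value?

Δ: 4, 4, 4, 4

4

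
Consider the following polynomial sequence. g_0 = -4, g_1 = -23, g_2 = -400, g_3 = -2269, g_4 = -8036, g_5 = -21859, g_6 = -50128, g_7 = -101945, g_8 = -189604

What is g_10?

D1: -19, -377, -1869, -5767, -13823, -28269, -51817, -87659
D2: -358, -1492, -3898, -8056, -14446, -23548, -35842
D3: -1134, -2406, -4158, -6390, -9102, -12294
D4: -1272, -1752, -2232, -2712, -3192
D5: -480, -480, -480, -480
The fifth differences are constant (-480).
-3192 − 480 = -3672;  -12294 − 3672 = -15966;  -35842 − 15966 = -51808;  -87659 − 51808 = -139467;  -189604 − 139467 = -329071
-3672 − 480 = -4152;  -15966 − 4152 = -20118;  -51808 − 20118 = -71926;  -139467 − 71926 = -211393;  -329071 − 211393 = -540464

-540464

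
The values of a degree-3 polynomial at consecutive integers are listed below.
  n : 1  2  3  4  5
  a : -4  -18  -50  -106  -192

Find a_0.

D1: -14  -32  -56  -86
D2: -18  -24  -30
D3: -6  -6
The third differences are constant at -6.
Work back: -18 + 6 = -12;  -14 + 12 = -2;  -4 + 2 = -2

-2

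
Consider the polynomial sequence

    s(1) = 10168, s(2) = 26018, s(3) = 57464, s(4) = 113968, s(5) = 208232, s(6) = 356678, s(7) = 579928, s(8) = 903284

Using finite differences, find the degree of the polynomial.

5

First differences: 15850, 31446, 56504, 94264, 148446, 223250, 323356
Second differences: 15596, 25058, 37760, 54182, 74804, 100106
Third differences: 9462, 12702, 16422, 20622, 25302
Fourth differences: 3240, 3720, 4200, 4680
Fifth differences: 480, 480, 480
The fifth differences are constant, so the polynomial has degree 5.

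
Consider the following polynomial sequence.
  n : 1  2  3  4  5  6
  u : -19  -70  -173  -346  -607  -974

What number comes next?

-51, -103, -173, -261, -367
-52, -70, -88, -106
-18, -18, -18
Third differences constant at -18.
-106 − 18 = -124;  -367 − 124 = -491;  -974 − 491 = -1465

-1465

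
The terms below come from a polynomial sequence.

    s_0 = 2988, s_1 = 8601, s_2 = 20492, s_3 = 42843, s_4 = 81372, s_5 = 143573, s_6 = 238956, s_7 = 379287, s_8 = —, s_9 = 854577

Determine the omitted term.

578828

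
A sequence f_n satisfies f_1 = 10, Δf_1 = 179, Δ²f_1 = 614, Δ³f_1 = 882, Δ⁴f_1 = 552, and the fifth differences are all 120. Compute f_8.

Build the table forward from the leading diagonal:
Δ⁵: 120, 120, 120, 120, 120, 120, 120, 120
Δ⁴: 552, 672, 792, 912, 1032, 1152, 1272, 1392
Δ³: 882, 1434, 2106, 2898, 3810, 4842, 5994, 7266
Δ²: 614, 1496, 2930, 5036, 7934, 11744, 16586, 22580
Δ: 179, 793, 2289, 5219, 10255, 18189, 29933, 46519
f: 10, 189, 982, 3271, 8490, 18745, 36934, 66867

66867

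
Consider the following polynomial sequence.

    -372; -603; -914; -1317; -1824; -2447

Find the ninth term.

-5132

Δ: -231, -311, -403, -507, -623
Δ²: -80, -92, -104, -116
Δ³: -12, -12, -12
Third differences constant at -12.
-116 − 12 = -128;  -623 − 128 = -751;  -2447 − 751 = -3198
-128 − 12 = -140;  -751 − 140 = -891;  -3198 − 891 = -4089
-140 − 12 = -152;  -891 − 152 = -1043;  -4089 − 1043 = -5132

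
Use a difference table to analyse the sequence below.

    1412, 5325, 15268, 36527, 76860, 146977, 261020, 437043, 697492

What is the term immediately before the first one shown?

235

3913  9943  21259  40333  70117  114043  176023  260449
6030  11316  19074  29784  43926  61980  84426
5286  7758  10710  14142  18054  22446
2472  2952  3432  3912  4392
480  480  480  480
The fifth differences are constant at 480.
Work back: 2472 − 480 = 1992;  5286 − 1992 = 3294;  6030 − 3294 = 2736;  3913 − 2736 = 1177;  1412 − 1177 = 235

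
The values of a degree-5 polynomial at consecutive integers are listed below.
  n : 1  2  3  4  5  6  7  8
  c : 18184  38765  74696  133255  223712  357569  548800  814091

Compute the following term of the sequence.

Δ: 20581, 35931, 58559, 90457, 133857, 191231, 265291
Δ²: 15350, 22628, 31898, 43400, 57374, 74060
Δ³: 7278, 9270, 11502, 13974, 16686
Δ⁴: 1992, 2232, 2472, 2712
Δ⁵: 240, 240, 240
Fifth differences constant at 240.
2712 + 240 = 2952;  16686 + 2952 = 19638;  74060 + 19638 = 93698;  265291 + 93698 = 358989;  814091 + 358989 = 1173080

1173080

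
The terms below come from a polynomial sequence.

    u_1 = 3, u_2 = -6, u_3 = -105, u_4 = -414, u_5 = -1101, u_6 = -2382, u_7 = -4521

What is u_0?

-6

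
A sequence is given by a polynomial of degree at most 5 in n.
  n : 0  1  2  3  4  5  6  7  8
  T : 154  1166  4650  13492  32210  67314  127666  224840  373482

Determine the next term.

D1: 1012 , 3484 , 8842 , 18718 , 35104 , 60352 , 97174 , 148642
D2: 2472 , 5358 , 9876 , 16386 , 25248 , 36822 , 51468
D3: 2886 , 4518 , 6510 , 8862 , 11574 , 14646
D4: 1632 , 1992 , 2352 , 2712 , 3072
D5: 360 , 360 , 360 , 360
The fifth differences are constant (360).
3072 + 360 = 3432;  14646 + 3432 = 18078;  51468 + 18078 = 69546;  148642 + 69546 = 218188;  373482 + 218188 = 591670

591670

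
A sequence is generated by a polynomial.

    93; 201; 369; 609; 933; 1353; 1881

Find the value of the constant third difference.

12

Δ: 108, 168, 240, 324, 420, 528
Δ²: 60, 72, 84, 96, 108
Δ³: 12, 12, 12, 12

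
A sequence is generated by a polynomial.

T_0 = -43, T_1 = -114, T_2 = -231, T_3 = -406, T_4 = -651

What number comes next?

-978

Δ: -71  -117  -175  -245
Δ²: -46  -58  -70
Δ³: -12  -12
The third differences are constant (-12).
-70 − 12 = -82;  -245 − 82 = -327;  -651 − 327 = -978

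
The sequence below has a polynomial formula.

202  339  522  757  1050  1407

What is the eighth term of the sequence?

2337

Δ: 137  183  235  293  357
Δ²: 46  52  58  64
Δ³: 6  6  6
Third differences constant at 6.
64 + 6 = 70;  357 + 70 = 427;  1407 + 427 = 1834
70 + 6 = 76;  427 + 76 = 503;  1834 + 503 = 2337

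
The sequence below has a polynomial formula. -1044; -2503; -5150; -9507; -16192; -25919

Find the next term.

Δ: -1459, -2647, -4357, -6685, -9727
Δ²: -1188, -1710, -2328, -3042
Δ³: -522, -618, -714
Δ⁴: -96, -96
Fourth differences constant at -96.
-714 − 96 = -810;  -3042 − 810 = -3852;  -9727 − 3852 = -13579;  -25919 − 13579 = -39498

-39498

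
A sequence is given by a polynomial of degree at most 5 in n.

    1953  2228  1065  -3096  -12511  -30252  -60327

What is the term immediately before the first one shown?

First differences: 275, -1163, -4161, -9415, -17741, -30075
Second differences: -1438, -2998, -5254, -8326, -12334
Third differences: -1560, -2256, -3072, -4008
Fourth differences: -696, -816, -936
Fifth differences: -120, -120
The fifth differences are constant at -120.
Work back: -696 + 120 = -576;  -1560 + 576 = -984;  -1438 + 984 = -454;  275 + 454 = 729;  1953 − 729 = 1224

1224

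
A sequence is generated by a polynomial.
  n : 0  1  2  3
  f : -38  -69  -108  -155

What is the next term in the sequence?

First differences: -31, -39, -47
Second differences: -8, -8
Second differences constant at -8.
-47 − 8 = -55;  -155 − 55 = -210

-210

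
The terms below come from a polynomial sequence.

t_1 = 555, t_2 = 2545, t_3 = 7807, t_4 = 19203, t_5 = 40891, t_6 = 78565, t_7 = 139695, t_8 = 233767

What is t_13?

Δ: 1990  5262  11396  21688  37674  61130  94072
Δ²: 3272  6134  10292  15986  23456  32942
Δ³: 2862  4158  5694  7470  9486
Δ⁴: 1296  1536  1776  2016
Δ⁵: 240  240  240
Fifth differences constant at 240.
2016 + 240 = 2256;  9486 + 2256 = 11742;  32942 + 11742 = 44684;  94072 + 44684 = 138756;  233767 + 138756 = 372523
2256 + 240 = 2496;  11742 + 2496 = 14238;  44684 + 14238 = 58922;  138756 + 58922 = 197678;  372523 + 197678 = 570201
2496 + 240 = 2736;  14238 + 2736 = 16974;  58922 + 16974 = 75896;  197678 + 75896 = 273574;  570201 + 273574 = 843775
2736 + 240 = 2976;  16974 + 2976 = 19950;  75896 + 19950 = 95846;  273574 + 95846 = 369420;  843775 + 369420 = 1213195
2976 + 240 = 3216;  19950 + 3216 = 23166;  95846 + 23166 = 119012;  369420 + 119012 = 488432;  1213195 + 488432 = 1701627

1701627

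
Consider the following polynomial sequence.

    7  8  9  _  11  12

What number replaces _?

10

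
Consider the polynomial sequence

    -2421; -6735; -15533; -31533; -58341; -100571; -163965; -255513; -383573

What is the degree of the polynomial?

-4314, -8798, -16000, -26808, -42230, -63394, -91548, -128060
-4484, -7202, -10808, -15422, -21164, -28154, -36512
-2718, -3606, -4614, -5742, -6990, -8358
-888, -1008, -1128, -1248, -1368
-120, -120, -120, -120
The fifth differences are constant, so the polynomial has degree 5.

5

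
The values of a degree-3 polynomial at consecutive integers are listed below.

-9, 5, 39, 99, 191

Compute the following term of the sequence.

321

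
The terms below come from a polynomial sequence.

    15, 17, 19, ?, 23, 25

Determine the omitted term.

21

Using the first 3 terms:
2, 2
Constant first difference = 2.
Extend forward: 19 + 2 = 21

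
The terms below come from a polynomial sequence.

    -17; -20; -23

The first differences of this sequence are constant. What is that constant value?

-3

D1: -3, -3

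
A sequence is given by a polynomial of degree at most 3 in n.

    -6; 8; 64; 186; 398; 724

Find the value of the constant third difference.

Δ: 14, 56, 122, 212, 326
Δ²: 42, 66, 90, 114
Δ³: 24, 24, 24

24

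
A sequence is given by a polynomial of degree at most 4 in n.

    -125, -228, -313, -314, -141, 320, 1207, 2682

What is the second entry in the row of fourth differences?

24

Δ: -103, -85, -1, 173, 461, 887, 1475
Δ²: 18, 84, 174, 288, 426, 588
Δ³: 66, 90, 114, 138, 162
Δ⁴: 24, 24, 24, 24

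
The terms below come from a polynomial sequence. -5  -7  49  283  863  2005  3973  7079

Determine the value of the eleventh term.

Δ: -2, 56, 234, 580, 1142, 1968, 3106
Δ²: 58, 178, 346, 562, 826, 1138
Δ³: 120, 168, 216, 264, 312
Δ⁴: 48, 48, 48, 48
Fourth differences constant at 48.
312 + 48 = 360;  1138 + 360 = 1498;  3106 + 1498 = 4604;  7079 + 4604 = 11683
360 + 48 = 408;  1498 + 408 = 1906;  4604 + 1906 = 6510;  11683 + 6510 = 18193
408 + 48 = 456;  1906 + 456 = 2362;  6510 + 2362 = 8872;  18193 + 8872 = 27065

27065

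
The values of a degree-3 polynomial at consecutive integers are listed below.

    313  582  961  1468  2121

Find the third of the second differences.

146

First differences: 269, 379, 507, 653
Second differences: 110, 128, 146
Third differences: 18, 18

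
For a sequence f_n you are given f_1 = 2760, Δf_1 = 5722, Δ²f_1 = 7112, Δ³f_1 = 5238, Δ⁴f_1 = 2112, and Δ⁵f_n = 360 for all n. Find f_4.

46500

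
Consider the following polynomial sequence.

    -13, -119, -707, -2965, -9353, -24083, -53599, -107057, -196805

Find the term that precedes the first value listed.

-106, -588, -2258, -6388, -14730, -29516, -53458, -89748
-482, -1670, -4130, -8342, -14786, -23942, -36290
-1188, -2460, -4212, -6444, -9156, -12348
-1272, -1752, -2232, -2712, -3192
-480, -480, -480, -480
The fifth differences are constant at -480.
Work back: -1272 + 480 = -792;  -1188 + 792 = -396;  -482 + 396 = -86;  -106 + 86 = -20;  -13 + 20 = 7

7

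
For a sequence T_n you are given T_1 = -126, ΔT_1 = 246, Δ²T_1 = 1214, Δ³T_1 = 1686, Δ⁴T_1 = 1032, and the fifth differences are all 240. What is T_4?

5940

Build the table forward from the leading diagonal:
Fifth differences: 240, 240, 240, 240
Fourth differences: 1032, 1272, 1512, 1752
Third differences: 1686, 2718, 3990, 5502
Second differences: 1214, 2900, 5618, 9608
First differences: 246, 1460, 4360, 9978
T: -126, 120, 1580, 5940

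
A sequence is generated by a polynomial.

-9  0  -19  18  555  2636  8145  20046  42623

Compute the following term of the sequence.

81720

D1: 9 , -19 , 37 , 537 , 2081 , 5509 , 11901 , 22577
D2: -28 , 56 , 500 , 1544 , 3428 , 6392 , 10676
D3: 84 , 444 , 1044 , 1884 , 2964 , 4284
D4: 360 , 600 , 840 , 1080 , 1320
D5: 240 , 240 , 240 , 240
Fifth differences constant at 240.
1320 + 240 = 1560;  4284 + 1560 = 5844;  10676 + 5844 = 16520;  22577 + 16520 = 39097;  42623 + 39097 = 81720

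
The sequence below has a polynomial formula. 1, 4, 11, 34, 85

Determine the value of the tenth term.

Δ: 3, 7, 23, 51
Δ²: 4, 16, 28
Δ³: 12, 12
Constant third difference = 12, so extend:
28 + 12 = 40;  51 + 40 = 91;  85 + 91 = 176
40 + 12 = 52;  91 + 52 = 143;  176 + 143 = 319
52 + 12 = 64;  143 + 64 = 207;  319 + 207 = 526
64 + 12 = 76;  207 + 76 = 283;  526 + 283 = 809
76 + 12 = 88;  283 + 88 = 371;  809 + 371 = 1180

1180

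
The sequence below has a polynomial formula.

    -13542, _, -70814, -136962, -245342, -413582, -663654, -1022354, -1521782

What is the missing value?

Using the last 7 terms:
Δ: -66148, -108380, -168240, -250072, -358700, -499428
Δ²: -42232, -59860, -81832, -108628, -140728
Δ³: -17628, -21972, -26796, -32100
Δ⁴: -4344, -4824, -5304
Δ⁵: -480, -480
Constant fifth difference = -480.
Extend backward: -4344 + 480 = -3864;  -17628 + 3864 = -13764;  -42232 + 13764 = -28468;  -66148 + 28468 = -37680;  -70814 + 37680 = -33134

-33134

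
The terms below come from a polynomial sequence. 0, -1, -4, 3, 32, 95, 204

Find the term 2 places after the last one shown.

Δ: -1 , -3 , 7 , 29 , 63 , 109
Δ²: -2 , 10 , 22 , 34 , 46
Δ³: 12 , 12 , 12 , 12
Constant third difference = 12, so extend:
46 + 12 = 58;  109 + 58 = 167;  204 + 167 = 371
58 + 12 = 70;  167 + 70 = 237;  371 + 237 = 608

608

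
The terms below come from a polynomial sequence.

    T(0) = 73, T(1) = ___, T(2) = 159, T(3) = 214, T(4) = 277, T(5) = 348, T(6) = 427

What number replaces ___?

112

Using the last 5 terms:
Δ: 55  63  71  79
Δ²: 8  8  8
Constant second difference = 8.
Extend backward: 55 − 8 = 47;  159 − 47 = 112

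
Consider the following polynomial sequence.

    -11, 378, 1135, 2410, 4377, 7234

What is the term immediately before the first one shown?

-158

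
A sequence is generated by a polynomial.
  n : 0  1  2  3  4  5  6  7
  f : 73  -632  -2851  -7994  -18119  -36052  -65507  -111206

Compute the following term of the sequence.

-178999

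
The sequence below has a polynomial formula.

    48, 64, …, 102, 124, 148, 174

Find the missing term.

82

Using the last 4 terms:
Δ: 22, 24, 26
Δ²: 2, 2
Constant second difference = 2.
Extend backward: 22 − 2 = 20;  102 − 20 = 82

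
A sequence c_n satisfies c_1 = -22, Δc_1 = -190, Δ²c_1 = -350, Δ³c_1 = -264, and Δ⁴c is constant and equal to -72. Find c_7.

-12772

Build the table forward from the leading diagonal:
Fourth differences: -72  -72  -72  -72  -72  -72  -72
Third differences: -264  -336  -408  -480  -552  -624  -696
Second differences: -350  -614  -950  -1358  -1838  -2390  -3014
First differences: -190  -540  -1154  -2104  -3462  -5300  -7690
c: -22  -212  -752  -1906  -4010  -7472  -12772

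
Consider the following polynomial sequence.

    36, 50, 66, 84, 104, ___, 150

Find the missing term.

Using the first 5 terms:
Δ: 14, 16, 18, 20
Δ²: 2, 2, 2
Constant second difference = 2.
Extend forward: 20 + 2 = 22;  104 + 22 = 126

126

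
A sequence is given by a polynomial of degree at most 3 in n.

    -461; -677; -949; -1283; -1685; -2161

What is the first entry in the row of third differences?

Δ: -216, -272, -334, -402, -476
Δ²: -56, -62, -68, -74
Δ³: -6, -6, -6

-6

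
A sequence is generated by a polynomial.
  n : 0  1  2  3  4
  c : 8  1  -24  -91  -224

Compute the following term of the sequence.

First differences: -7 , -25 , -67 , -133
Second differences: -18 , -42 , -66
Third differences: -24 , -24
Constant third difference = -24, so extend:
-66 − 24 = -90;  -133 − 90 = -223;  -224 − 223 = -447

-447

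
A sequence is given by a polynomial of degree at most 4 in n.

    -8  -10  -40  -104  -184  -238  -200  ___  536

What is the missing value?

Using the first 7 terms:
D1: -2  -30  -64  -80  -54  38
D2: -28  -34  -16  26  92
D3: -6  18  42  66
D4: 24  24  24
Constant fourth difference = 24.
Extend forward: 66 + 24 = 90;  92 + 90 = 182;  38 + 182 = 220;  -200 + 220 = 20

20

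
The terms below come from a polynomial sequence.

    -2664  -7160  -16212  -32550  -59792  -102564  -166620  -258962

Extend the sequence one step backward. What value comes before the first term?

-762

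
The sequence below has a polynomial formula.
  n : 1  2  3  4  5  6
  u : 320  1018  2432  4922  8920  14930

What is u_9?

Δ: 698  1414  2490  3998  6010
Δ²: 716  1076  1508  2012
Δ³: 360  432  504
Δ⁴: 72  72
The fourth differences are constant (72).
504 + 72 = 576;  2012 + 576 = 2588;  6010 + 2588 = 8598;  14930 + 8598 = 23528
576 + 72 = 648;  2588 + 648 = 3236;  8598 + 3236 = 11834;  23528 + 11834 = 35362
648 + 72 = 720;  3236 + 720 = 3956;  11834 + 3956 = 15790;  35362 + 15790 = 51152

51152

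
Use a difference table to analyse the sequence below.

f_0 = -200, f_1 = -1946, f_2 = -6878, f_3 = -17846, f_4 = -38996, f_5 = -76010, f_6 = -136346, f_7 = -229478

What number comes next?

-367136

D1: -1746 , -4932 , -10968 , -21150 , -37014 , -60336 , -93132
D2: -3186 , -6036 , -10182 , -15864 , -23322 , -32796
D3: -2850 , -4146 , -5682 , -7458 , -9474
D4: -1296 , -1536 , -1776 , -2016
D5: -240 , -240 , -240
Fifth differences constant at -240.
-2016 − 240 = -2256;  -9474 − 2256 = -11730;  -32796 − 11730 = -44526;  -93132 − 44526 = -137658;  -229478 − 137658 = -367136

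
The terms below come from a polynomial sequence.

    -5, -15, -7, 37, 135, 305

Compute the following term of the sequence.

Δ: -10  8  44  98  170
Δ²: 18  36  54  72
Δ³: 18  18  18
Third differences constant at 18.
72 + 18 = 90;  170 + 90 = 260;  305 + 260 = 565

565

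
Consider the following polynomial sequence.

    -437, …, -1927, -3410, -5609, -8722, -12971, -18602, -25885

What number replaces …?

-986

Using the last 7 terms:
First differences: -1483  -2199  -3113  -4249  -5631  -7283
Second differences: -716  -914  -1136  -1382  -1652
Third differences: -198  -222  -246  -270
Fourth differences: -24  -24  -24
Constant fourth difference = -24.
Extend backward: -198 + 24 = -174;  -716 + 174 = -542;  -1483 + 542 = -941;  -1927 + 941 = -986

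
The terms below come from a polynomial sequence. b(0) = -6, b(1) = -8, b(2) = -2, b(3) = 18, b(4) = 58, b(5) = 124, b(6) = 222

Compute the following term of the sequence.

358

First differences: -2, 6, 20, 40, 66, 98
Second differences: 8, 14, 20, 26, 32
Third differences: 6, 6, 6, 6
Third differences constant at 6.
32 + 6 = 38;  98 + 38 = 136;  222 + 136 = 358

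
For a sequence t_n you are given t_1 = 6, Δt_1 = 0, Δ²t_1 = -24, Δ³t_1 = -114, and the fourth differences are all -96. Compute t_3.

-18

Build the table forward from the leading diagonal:
Δ⁴: -96, -96, -96
Δ³: -114, -210, -306
Δ²: -24, -138, -348
Δ: 0, -24, -162
t: 6, 6, -18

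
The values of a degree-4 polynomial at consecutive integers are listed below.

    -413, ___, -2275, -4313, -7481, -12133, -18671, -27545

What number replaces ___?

-1061

Using the last 6 terms:
Δ: -2038, -3168, -4652, -6538, -8874
Δ²: -1130, -1484, -1886, -2336
Δ³: -354, -402, -450
Δ⁴: -48, -48
Constant fourth difference = -48.
Extend backward: -354 + 48 = -306;  -1130 + 306 = -824;  -2038 + 824 = -1214;  -2275 + 1214 = -1061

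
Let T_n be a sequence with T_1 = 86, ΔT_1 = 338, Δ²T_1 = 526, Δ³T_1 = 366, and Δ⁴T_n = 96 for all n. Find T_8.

29668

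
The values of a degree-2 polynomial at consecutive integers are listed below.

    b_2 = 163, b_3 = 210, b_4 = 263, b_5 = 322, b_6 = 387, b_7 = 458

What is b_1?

122

47  53  59  65  71
6  6  6  6
The second differences are constant at 6.
Work back: 47 − 6 = 41;  163 − 41 = 122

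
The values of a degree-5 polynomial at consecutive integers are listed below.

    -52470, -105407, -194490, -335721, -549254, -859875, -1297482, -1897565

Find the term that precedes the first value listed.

-23349

D1: -52937, -89083, -141231, -213533, -310621, -437607, -600083
D2: -36146, -52148, -72302, -97088, -126986, -162476
D3: -16002, -20154, -24786, -29898, -35490
D4: -4152, -4632, -5112, -5592
D5: -480, -480, -480
The fifth differences are constant at -480.
Work back: -4152 + 480 = -3672;  -16002 + 3672 = -12330;  -36146 + 12330 = -23816;  -52937 + 23816 = -29121;  -52470 + 29121 = -23349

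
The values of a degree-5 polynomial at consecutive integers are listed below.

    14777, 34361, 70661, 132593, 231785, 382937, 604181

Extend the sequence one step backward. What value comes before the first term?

First differences: 19584, 36300, 61932, 99192, 151152, 221244
Second differences: 16716, 25632, 37260, 51960, 70092
Third differences: 8916, 11628, 14700, 18132
Fourth differences: 2712, 3072, 3432
Fifth differences: 360, 360
The fifth differences are constant at 360.
Work back: 2712 − 360 = 2352;  8916 − 2352 = 6564;  16716 − 6564 = 10152;  19584 − 10152 = 9432;  14777 − 9432 = 5345

5345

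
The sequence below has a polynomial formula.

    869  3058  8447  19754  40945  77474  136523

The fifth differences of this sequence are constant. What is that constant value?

First differences: 2189, 5389, 11307, 21191, 36529, 59049
Second differences: 3200, 5918, 9884, 15338, 22520
Third differences: 2718, 3966, 5454, 7182
Fourth differences: 1248, 1488, 1728
Fifth differences: 240, 240

240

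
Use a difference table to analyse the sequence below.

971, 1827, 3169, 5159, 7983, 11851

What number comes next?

16997

Δ: 856, 1342, 1990, 2824, 3868
Δ²: 486, 648, 834, 1044
Δ³: 162, 186, 210
Δ⁴: 24, 24
Fourth differences constant at 24.
210 + 24 = 234;  1044 + 234 = 1278;  3868 + 1278 = 5146;  11851 + 5146 = 16997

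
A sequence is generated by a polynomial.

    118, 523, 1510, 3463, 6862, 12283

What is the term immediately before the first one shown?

7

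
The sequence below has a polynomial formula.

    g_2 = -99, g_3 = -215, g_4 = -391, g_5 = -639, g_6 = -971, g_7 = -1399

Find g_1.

Δ: -116  -176  -248  -332  -428
Δ²: -60  -72  -84  -96
Δ³: -12  -12  -12
The third differences are constant at -12.
Work back: -60 + 12 = -48;  -116 + 48 = -68;  -99 + 68 = -31

-31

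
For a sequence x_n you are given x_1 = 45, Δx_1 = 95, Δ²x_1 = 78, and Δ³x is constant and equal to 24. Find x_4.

Build the table forward from the leading diagonal:
D3: 24  24  24  24
D2: 78  102  126  150
D1: 95  173  275  401
x: 45  140  313  588

588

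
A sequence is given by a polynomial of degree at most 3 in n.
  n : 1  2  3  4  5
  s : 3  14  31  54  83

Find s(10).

318

First differences: 11 , 17 , 23 , 29
Second differences: 6 , 6 , 6
The second differences are constant (6).
29 + 6 = 35;  83 + 35 = 118
35 + 6 = 41;  118 + 41 = 159
41 + 6 = 47;  159 + 47 = 206
47 + 6 = 53;  206 + 53 = 259
53 + 6 = 59;  259 + 59 = 318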